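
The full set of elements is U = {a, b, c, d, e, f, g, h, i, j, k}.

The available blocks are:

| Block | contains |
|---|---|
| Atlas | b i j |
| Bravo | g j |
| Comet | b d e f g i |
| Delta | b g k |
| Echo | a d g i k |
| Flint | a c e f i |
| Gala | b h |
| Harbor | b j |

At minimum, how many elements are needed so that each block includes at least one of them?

Take T = {b, i, j}. Each listed block contains at least one of these, so T is a hitting set of size 3.
The blocks Bravo, Flint, Gala are pairwise disjoint, so any hitting set needs a separate element for each — at least 3. Hence 3 is optimal.

3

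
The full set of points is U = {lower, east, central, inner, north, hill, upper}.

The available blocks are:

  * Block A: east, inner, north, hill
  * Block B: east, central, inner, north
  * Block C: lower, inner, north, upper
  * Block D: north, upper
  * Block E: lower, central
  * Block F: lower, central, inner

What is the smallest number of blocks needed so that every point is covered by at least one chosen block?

A and C and F together: A ∪ C ∪ F = {lower, east, central, inner, north, hill, upper} — every point is covered.
Only A contains hill, so A is forced; the remaining 3 points need at least 2 more blocks (each remaining block adds at most 2) — so at least 3 blocks are needed, and 3 is optimal.

3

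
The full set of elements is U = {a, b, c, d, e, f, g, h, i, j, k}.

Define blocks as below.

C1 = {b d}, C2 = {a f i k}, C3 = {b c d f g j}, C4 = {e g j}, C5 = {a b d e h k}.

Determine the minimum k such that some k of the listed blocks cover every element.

3

C2 and C3 and C5 together: C2 ∪ C3 ∪ C5 = {a, b, c, d, e, f, g, h, i, j, k} — every element is covered.
Only C3 contains c, so C3 is forced; the remaining 5 elements need at least 2 more blocks (each remaining block adds at most 4) — so at least 3 blocks are needed, and 3 is optimal.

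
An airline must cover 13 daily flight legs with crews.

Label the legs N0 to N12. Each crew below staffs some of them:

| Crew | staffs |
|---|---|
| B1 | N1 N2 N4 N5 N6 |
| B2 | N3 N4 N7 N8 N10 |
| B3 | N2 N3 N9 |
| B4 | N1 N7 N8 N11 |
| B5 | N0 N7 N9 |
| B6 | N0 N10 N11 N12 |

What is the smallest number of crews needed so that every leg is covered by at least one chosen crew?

4

Take {B1, B3, B4, B6}. Their union is {N0, N1, N2, N3, N4, N5, N6, N7, N8, N9, N10, N11, N12}, which is all 13 legs.
No 3 of the 6 crews cover everything (all 20 combinations miss at least one leg), so 4 is optimal.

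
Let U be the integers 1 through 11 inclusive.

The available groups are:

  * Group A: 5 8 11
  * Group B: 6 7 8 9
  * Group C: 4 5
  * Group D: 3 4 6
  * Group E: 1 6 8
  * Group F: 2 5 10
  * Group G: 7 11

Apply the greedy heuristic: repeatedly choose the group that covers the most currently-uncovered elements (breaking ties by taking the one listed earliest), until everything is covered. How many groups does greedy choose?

5

Greedy: pick B (covers 4 new) → pick F (covers 3 new) → pick D (covers 2 new) → pick A (covers 1 new) → pick E (covers 1 new). Total picks: 5.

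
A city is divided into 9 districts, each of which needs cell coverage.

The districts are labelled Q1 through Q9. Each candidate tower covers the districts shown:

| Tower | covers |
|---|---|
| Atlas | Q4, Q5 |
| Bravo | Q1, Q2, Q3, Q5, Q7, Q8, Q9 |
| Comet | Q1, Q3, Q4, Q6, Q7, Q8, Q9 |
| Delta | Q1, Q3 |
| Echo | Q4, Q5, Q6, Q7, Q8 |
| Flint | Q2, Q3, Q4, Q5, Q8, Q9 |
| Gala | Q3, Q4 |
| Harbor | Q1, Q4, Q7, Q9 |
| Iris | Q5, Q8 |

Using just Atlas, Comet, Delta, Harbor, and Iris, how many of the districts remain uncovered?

1

Union of Atlas, Comet, Delta, Harbor, Iris = {Q1, Q3, Q4, Q5, Q6, Q7, Q8, Q9}.
Not covered: Q2 — 1 district.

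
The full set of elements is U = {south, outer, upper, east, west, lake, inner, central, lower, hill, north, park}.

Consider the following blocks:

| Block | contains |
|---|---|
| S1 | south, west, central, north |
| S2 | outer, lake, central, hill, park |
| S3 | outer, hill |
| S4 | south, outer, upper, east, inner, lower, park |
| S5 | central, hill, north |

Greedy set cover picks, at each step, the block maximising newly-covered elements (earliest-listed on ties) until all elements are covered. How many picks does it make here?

Greedy: pick S4 (covers 7 new) → pick S1 (covers 3 new) → pick S2 (covers 2 new). Total picks: 3.

3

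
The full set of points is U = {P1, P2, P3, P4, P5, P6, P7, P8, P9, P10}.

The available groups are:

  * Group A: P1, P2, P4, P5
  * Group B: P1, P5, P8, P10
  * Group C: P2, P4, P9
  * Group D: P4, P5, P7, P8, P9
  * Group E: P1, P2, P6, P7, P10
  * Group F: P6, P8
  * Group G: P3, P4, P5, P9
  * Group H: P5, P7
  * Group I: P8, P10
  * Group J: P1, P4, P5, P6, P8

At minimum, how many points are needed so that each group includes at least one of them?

3

Take T = {P4, P7, P8}. Each listed group contains at least one of these, so T is a hitting set of size 3.
The groups C, H, I are pairwise disjoint, so any hitting set needs a separate point for each — at least 3. Hence 3 is optimal.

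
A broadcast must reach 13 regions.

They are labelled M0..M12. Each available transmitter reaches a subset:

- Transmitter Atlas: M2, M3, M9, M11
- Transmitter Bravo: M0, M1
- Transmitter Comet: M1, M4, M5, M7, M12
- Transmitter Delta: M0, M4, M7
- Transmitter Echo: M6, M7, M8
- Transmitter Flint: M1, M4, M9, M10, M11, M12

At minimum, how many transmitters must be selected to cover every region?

5

Atlas and Comet and Delta and Echo and Flint together: Atlas ∪ Comet ∪ Delta ∪ Echo ∪ Flint = {M0, M1, M2, M3, M4, M5, M6, M7, M8, M9, M10, M11, M12} — every region is covered.
No 4 of the 6 transmitters cover everything (all 15 combinations miss at least one region), so 5 is optimal.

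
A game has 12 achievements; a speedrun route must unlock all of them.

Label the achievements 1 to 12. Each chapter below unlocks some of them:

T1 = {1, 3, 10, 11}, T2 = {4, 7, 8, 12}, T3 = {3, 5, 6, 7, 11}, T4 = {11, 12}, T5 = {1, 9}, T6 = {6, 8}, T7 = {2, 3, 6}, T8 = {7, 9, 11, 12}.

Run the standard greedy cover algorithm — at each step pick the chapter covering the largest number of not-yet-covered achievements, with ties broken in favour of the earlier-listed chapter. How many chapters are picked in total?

Greedy: pick T3 (covers 5 new) → pick T2 (covers 3 new) → pick T1 (covers 2 new) → pick T5 (covers 1 new) → pick T7 (covers 1 new). Total picks: 5.

5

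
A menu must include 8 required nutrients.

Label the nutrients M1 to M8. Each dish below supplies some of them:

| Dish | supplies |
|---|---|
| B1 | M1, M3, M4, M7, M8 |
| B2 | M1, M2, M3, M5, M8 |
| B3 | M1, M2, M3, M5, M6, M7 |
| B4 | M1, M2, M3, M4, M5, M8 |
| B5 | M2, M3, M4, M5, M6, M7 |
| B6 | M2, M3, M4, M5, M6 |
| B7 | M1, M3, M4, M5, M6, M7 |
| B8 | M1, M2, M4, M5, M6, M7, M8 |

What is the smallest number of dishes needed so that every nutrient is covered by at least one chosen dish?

Take {B5, B8}. Their union is {M1, M2, M3, M4, M5, M6, M7, M8}, which is all 8 nutrients.
No single dish has all 8 nutrients (the largest, B8, has 7), so 2 is optimal.

2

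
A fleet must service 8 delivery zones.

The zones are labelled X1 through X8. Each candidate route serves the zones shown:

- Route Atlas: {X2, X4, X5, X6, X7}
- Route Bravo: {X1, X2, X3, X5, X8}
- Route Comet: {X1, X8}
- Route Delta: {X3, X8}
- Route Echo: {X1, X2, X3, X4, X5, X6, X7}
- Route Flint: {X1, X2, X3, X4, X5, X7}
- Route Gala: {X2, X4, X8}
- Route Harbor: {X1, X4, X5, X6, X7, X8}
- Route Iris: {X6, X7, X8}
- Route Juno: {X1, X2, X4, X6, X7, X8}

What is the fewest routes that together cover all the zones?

Take {Flint, Iris}. Their union is {X1, X2, X3, X4, X5, X6, X7, X8}, which is all 8 zones.
No single route has all 8 zones (the largest, Echo, has 7), so 2 is optimal.

2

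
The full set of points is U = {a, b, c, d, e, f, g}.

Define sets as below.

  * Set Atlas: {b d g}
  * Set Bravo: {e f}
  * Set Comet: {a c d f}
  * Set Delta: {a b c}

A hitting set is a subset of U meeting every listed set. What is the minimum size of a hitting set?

2

H = {b, f} meets every set (each contains at least one member of H), and |H| = 2.
The sets Atlas, Bravo are pairwise disjoint, so any hitting set needs a separate point for each — at least 2. Hence 2 is optimal.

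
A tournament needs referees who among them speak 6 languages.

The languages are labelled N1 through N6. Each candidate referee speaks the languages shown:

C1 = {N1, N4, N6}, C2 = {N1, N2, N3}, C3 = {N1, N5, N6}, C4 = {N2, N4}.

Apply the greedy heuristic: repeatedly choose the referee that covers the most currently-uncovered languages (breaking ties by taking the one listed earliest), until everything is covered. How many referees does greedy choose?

Greedy: pick C1 (covers 3 new) → pick C2 (covers 2 new) → pick C3 (covers 1 new). Total picks: 3.

3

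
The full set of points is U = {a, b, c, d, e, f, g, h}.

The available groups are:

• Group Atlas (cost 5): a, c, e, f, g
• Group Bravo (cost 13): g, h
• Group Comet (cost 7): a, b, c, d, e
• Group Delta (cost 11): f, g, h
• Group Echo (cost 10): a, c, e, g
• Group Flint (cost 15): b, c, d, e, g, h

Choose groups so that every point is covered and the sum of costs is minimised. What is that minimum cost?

Comet, Delta together cover every point (Comet ∪ Delta = {a, b, c, d, e, f, g, h}); total cost 7 + 11 = 18.
The greedy pick Atlas, Comet, Delta costs 23; no covering selection beats 18.

18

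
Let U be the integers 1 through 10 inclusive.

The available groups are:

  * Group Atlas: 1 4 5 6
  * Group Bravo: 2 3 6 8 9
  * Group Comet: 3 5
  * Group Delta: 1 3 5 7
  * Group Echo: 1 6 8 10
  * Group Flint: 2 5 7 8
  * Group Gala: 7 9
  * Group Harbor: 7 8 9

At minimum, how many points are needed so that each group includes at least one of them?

Take H = {3, 6, 7}. Each listed group contains at least one of these, so H is a hitting set of size 3.
The groups Comet, Echo, Gala are pairwise disjoint, so any hitting set needs a separate point for each — at least 3. Hence 3 is optimal.

3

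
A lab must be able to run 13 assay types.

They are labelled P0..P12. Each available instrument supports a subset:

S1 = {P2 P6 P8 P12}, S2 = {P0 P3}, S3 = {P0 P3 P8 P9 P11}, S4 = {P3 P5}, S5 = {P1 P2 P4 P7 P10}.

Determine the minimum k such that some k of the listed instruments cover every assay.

4

Take {S1, S3, S4, S5}. Their union is {P0, P1, P2, P3, P4, P5, P6, P7, P8, P9, P10, P11, P12}, which is all 13 assays.
Only S4 contains P5, so S4 is forced; the remaining 11 assays need at least 3 more instruments (each remaining instrument adds at most 5) — so at least 4 instruments are needed, and 4 is optimal.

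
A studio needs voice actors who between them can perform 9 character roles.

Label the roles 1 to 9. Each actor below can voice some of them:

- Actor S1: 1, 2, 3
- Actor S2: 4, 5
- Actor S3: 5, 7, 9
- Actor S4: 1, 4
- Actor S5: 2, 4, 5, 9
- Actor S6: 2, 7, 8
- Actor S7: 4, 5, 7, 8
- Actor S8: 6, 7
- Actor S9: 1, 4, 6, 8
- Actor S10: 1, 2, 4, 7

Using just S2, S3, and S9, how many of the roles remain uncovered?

Union of S2, S3, S9 = {1, 4, 5, 6, 7, 8, 9}.
Not covered: 2, 3 — 2 roles.

2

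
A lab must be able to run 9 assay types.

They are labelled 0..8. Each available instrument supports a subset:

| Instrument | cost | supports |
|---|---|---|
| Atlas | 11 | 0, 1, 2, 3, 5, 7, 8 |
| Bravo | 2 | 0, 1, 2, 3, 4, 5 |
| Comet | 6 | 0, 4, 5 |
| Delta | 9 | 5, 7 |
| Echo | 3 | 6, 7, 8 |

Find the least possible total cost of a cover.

Bravo, Echo together cover every assay (Bravo ∪ Echo = {0, 1, 2, 3, 4, 5, 6, 7, 8}); total cost 2 + 3 = 5.
No covering selection has total cost below 5.

5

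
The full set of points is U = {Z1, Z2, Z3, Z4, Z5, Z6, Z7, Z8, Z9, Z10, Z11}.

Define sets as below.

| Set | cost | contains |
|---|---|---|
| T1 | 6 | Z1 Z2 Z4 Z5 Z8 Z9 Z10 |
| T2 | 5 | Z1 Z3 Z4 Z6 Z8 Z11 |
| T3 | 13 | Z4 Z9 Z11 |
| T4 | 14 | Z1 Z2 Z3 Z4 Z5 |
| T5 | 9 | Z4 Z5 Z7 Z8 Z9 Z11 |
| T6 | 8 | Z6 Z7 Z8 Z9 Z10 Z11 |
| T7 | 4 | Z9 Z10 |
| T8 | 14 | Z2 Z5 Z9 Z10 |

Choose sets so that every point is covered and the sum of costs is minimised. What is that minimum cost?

T1, T2, T6 together cover every point (T1 ∪ T2 ∪ T6 = {Z1, Z2, Z3, Z4, Z5, Z6, Z7, Z8, Z9, Z10, Z11}); total cost 6 + 5 + 8 = 19.
No covering selection has total cost below 19.

19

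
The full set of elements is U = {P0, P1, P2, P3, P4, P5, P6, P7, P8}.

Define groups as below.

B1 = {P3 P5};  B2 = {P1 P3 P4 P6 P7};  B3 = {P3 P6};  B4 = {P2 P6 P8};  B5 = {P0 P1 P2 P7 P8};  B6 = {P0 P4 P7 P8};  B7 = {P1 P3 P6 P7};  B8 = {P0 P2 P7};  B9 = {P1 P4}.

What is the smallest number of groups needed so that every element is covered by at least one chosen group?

3

Take {B1, B2, B5}. Their union is {P0, P1, P2, P3, P4, P5, P6, P7, P8}, which is all 9 elements.
Only B1 contains P5, so B1 is forced; the remaining 7 elements need at least 2 more groups (each remaining group adds at most 5) — so at least 3 groups are needed, and 3 is optimal.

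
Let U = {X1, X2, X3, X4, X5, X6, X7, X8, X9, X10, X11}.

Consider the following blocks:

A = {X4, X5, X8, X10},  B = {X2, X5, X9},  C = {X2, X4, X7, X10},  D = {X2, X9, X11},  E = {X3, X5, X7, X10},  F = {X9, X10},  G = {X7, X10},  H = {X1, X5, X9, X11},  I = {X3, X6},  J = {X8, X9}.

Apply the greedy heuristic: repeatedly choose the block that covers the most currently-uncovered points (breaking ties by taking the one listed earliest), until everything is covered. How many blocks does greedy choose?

Greedy: pick A (covers 4 new) → pick D (covers 3 new) → pick E (covers 2 new) → pick H (covers 1 new) → pick I (covers 1 new). Total picks: 5.
(The true minimum cover uses only 4 blocks, so greedy is not optimal here.)

5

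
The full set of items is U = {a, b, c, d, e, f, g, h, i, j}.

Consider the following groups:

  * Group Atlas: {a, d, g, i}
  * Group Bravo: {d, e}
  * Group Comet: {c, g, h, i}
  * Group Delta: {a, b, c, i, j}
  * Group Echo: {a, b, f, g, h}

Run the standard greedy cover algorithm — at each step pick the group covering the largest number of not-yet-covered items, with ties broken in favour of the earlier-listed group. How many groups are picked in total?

3

Greedy: pick Delta (covers 5 new) → pick Echo (covers 3 new) → pick Bravo (covers 2 new). Total picks: 3.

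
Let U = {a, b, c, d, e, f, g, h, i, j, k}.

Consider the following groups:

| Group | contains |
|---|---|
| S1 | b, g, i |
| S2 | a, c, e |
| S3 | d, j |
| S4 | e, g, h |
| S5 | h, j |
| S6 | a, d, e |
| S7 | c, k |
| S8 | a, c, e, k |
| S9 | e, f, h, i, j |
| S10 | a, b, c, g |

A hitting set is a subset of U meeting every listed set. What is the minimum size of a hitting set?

4

T = {a, g, j, k} meets every group (each contains at least one member of T), and |T| = 4.
The groups S1, S5, S6, S7 are pairwise disjoint, so any hitting set needs a separate point for each — at least 4. Hence 4 is optimal.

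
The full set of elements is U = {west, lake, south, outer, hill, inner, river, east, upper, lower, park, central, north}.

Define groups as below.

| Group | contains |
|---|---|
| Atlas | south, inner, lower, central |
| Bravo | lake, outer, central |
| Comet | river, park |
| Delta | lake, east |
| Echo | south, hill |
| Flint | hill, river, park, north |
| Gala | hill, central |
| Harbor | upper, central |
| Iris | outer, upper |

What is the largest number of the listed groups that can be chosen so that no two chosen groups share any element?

Comet, Delta, Echo, Harbor are pairwise disjoint (Comet={river,park}; Delta={lake,east}; Echo={south,hill}; Harbor={upper,central}).
Every remaining group overlaps one of these, and no 5 of the listed groups are pairwise disjoint, so 4 is the maximum.

4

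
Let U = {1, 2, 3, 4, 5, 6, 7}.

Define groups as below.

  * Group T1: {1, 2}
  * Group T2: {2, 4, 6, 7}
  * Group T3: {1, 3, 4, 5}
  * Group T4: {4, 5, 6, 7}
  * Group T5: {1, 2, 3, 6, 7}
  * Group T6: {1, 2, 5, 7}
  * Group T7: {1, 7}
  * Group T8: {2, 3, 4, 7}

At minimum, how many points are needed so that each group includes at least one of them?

The 2 points {1, 4} hit every group.
The groups T1, T4 are pairwise disjoint, so any hitting set needs a separate point for each — at least 2. Hence 2 is optimal.

2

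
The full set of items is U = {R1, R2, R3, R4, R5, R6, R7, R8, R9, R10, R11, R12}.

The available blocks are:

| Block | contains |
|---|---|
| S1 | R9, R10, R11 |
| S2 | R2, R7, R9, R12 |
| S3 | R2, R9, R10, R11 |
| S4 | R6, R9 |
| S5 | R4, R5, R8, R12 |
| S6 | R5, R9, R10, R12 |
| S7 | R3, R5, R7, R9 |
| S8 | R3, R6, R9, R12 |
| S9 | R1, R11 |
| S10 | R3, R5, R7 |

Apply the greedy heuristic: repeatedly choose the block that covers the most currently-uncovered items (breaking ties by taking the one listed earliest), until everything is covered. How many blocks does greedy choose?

5

Greedy: pick S2 (covers 4 new) → pick S5 (covers 3 new) → pick S1 (covers 2 new) → pick S8 (covers 2 new) → pick S9 (covers 1 new). Total picks: 5.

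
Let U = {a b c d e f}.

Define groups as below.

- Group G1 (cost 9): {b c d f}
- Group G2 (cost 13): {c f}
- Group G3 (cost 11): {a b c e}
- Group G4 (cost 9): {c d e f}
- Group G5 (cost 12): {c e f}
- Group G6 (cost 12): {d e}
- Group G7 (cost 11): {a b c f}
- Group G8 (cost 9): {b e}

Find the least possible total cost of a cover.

G4, G7 together cover every element (G4 ∪ G7 = {a, b, c, d, e, f}); total cost 9 + 11 = 20.
No covering selection has total cost below 20.

20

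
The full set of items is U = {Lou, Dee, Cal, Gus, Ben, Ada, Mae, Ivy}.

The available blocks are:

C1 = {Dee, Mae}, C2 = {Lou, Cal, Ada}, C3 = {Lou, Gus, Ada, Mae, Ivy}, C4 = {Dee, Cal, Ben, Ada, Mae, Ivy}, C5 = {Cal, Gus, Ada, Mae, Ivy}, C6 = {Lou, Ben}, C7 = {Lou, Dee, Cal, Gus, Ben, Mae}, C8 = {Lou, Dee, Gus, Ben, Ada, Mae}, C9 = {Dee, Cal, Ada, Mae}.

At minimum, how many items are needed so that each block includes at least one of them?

Take H = {Lou, Mae}. Each listed block contains at least one of these, so H is a hitting set of size 2.
The blocks C1, C6 are pairwise disjoint, so any hitting set needs a separate item for each — at least 2. Hence 2 is optimal.

2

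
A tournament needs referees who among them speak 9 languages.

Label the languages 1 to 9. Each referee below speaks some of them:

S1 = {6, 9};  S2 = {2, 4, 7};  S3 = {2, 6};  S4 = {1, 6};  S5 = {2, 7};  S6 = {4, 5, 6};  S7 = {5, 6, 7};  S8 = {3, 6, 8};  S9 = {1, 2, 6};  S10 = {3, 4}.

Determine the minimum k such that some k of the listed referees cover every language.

S1 and S5 and S6 and S8 and S9 together: S1 ∪ S5 ∪ S6 ∪ S8 ∪ S9 = {1, 2, 3, 4, 5, 6, 7, 8, 9} — every language is covered.
No 4 of the 10 referees cover everything (all 210 combinations miss at least one language), so 5 is optimal.

5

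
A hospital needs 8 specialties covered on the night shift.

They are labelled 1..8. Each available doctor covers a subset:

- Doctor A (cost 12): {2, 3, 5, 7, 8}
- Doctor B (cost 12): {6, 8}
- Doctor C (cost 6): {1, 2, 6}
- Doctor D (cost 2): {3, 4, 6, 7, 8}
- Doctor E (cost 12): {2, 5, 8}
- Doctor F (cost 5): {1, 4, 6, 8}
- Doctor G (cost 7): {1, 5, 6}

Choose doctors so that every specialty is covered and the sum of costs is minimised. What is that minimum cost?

C, D, G together cover every specialty (C ∪ D ∪ G = {1, 2, 3, 4, 5, 6, 7, 8}); total cost 6 + 2 + 7 = 15.
No covering selection has total cost below 15.

15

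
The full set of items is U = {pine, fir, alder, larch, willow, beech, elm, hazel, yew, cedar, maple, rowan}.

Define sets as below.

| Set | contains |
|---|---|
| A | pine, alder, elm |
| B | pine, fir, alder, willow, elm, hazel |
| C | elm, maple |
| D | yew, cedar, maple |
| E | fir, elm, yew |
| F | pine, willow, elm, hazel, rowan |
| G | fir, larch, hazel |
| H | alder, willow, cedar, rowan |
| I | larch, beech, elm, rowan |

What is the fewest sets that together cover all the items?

B, D, and I cover everything between them: the union {pine, fir, alder, larch, willow, beech, elm, hazel, yew, cedar, maple, rowan} is all of U.
Only I contains beech, so I is forced; the remaining 8 items need at least 2 more sets (each remaining set adds at most 5) — so at least 3 sets are needed, and 3 is optimal.

3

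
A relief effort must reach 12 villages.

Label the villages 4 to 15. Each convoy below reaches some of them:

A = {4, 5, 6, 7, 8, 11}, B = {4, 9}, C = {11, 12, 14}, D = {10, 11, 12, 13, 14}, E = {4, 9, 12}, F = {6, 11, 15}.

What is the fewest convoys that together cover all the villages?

4

Take {A, D, E, F}. Their union is {4, 5, 6, 7, 8, 9, 10, 11, 12, 13, 14, 15}, which is all 12 villages.
Only F contains 15, so F is forced; the remaining 9 villages need at least 3 more convoys (each remaining convoy adds at most 4) — so at least 4 convoys are needed, and 4 is optimal.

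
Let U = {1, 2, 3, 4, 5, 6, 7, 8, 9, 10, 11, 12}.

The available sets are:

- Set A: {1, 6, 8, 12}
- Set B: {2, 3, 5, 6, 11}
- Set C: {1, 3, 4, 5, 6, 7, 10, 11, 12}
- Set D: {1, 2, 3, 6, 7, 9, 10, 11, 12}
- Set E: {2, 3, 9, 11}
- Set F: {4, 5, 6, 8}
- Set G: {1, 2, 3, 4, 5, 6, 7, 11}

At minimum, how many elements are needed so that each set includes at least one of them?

The 2 elements {6, 11} hit every set.
The sets A, E are pairwise disjoint, so any hitting set needs a separate element for each — at least 2. Hence 2 is optimal.

2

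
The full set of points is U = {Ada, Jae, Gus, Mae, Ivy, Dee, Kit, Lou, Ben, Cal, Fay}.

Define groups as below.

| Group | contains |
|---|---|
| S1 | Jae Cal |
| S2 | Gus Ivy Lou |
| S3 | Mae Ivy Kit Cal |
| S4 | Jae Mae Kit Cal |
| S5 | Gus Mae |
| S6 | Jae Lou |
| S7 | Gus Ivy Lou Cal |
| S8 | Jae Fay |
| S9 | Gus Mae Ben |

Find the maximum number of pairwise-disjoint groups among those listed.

2

S5, S6 are pairwise disjoint (S5={Gus,Mae}; S6={Jae,Lou}).
Every remaining group overlaps one of these, and no 3 of the listed groups are pairwise disjoint, so 2 is the maximum.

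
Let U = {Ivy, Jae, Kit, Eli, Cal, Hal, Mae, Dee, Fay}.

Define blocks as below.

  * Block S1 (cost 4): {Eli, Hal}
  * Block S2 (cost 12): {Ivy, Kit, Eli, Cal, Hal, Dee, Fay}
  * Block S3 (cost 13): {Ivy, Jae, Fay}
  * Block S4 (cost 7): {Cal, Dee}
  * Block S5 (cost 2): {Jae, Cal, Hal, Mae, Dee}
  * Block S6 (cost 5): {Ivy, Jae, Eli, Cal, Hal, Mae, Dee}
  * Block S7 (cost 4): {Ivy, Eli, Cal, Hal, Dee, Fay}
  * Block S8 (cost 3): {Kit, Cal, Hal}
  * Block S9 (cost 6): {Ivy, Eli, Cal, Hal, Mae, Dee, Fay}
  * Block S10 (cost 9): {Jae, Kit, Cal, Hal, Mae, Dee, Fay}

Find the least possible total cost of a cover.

S5, S7, S8 together cover every element (S5 ∪ S7 ∪ S8 = {Ivy, Jae, Kit, Eli, Cal, Hal, Mae, Dee, Fay}); total cost 2 + 4 + 3 = 9.
No covering selection has total cost below 9.

9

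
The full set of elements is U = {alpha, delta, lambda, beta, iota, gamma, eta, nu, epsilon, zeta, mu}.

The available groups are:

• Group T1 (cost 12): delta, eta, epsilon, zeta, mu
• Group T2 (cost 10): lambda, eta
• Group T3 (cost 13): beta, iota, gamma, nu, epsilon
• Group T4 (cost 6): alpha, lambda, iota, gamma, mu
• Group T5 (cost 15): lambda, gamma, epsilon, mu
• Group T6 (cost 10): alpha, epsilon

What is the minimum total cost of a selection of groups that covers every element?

31

T1, T3, T4 together cover every element (T1 ∪ T3 ∪ T4 = {alpha, delta, lambda, beta, iota, gamma, eta, nu, epsilon, zeta, mu}); total cost 12 + 13 + 6 = 31.
No covering selection has total cost below 31.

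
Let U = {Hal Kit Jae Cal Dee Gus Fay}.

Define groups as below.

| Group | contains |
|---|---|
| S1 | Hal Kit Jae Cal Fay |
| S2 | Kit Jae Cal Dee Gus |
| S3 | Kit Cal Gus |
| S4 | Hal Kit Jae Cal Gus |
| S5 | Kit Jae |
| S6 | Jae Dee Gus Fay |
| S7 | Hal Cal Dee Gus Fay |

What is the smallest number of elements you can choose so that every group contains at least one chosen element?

Take H = {Jae, Cal}. Each listed group contains at least one of these, so H is a hitting set of size 2.
The groups S5, S7 are pairwise disjoint, so any hitting set needs a separate element for each — at least 2. Hence 2 is optimal.

2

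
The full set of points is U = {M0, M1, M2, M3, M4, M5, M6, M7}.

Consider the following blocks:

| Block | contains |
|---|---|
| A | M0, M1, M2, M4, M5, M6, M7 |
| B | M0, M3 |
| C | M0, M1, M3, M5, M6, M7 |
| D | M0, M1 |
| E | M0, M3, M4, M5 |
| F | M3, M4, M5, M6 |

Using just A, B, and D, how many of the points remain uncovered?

0

Union of A, B, D = {M0, M1, M2, M3, M4, M5, M6, M7} — that's every point, so 0 are uncovered.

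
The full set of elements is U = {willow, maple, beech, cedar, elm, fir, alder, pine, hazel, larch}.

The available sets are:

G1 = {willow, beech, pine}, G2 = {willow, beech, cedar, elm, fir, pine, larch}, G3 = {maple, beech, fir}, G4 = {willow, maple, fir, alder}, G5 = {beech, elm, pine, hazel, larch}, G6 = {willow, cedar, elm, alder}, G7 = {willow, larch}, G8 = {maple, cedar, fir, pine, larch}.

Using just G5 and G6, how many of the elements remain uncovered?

2

Union of G5, G6 = {willow, beech, cedar, elm, alder, pine, hazel, larch}.
Not covered: maple, fir — 2 elements.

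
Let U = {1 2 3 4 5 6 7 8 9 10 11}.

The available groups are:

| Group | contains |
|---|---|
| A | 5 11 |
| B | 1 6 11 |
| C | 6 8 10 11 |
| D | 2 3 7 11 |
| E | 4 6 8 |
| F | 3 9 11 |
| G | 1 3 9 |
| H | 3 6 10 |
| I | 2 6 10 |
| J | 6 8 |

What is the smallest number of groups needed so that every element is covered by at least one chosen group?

5

A and C and D and E and G together: A ∪ C ∪ D ∪ E ∪ G = {1, 2, 3, 4, 5, 6, 7, 8, 9, 10, 11} — every element is covered.
No 4 of the 10 groups cover everything (all 210 combinations miss at least one element), so 5 is optimal.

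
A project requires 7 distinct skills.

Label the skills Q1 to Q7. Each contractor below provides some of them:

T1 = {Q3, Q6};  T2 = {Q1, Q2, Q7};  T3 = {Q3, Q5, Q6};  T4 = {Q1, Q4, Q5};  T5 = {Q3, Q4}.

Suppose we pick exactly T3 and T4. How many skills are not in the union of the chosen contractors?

Union of T3, T4 = {Q1, Q3, Q4, Q5, Q6}.
Not covered: Q2, Q7 — 2 skills.

2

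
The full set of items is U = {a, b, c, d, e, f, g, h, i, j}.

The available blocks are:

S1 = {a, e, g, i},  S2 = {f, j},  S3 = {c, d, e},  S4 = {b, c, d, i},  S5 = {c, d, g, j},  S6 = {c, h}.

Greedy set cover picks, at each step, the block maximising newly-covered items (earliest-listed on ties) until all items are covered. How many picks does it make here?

4

Greedy: pick S1 (covers 4 new) → pick S4 (covers 3 new) → pick S2 (covers 2 new) → pick S6 (covers 1 new). Total picks: 4.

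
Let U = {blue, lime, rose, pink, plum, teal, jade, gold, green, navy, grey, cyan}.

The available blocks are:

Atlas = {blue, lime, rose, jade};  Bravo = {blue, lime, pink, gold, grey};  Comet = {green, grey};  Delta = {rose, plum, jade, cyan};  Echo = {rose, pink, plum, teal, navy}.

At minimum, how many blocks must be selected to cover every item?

Bravo and Comet and Delta and Echo together: Bravo ∪ Comet ∪ Delta ∪ Echo = {blue, lime, rose, pink, plum, teal, jade, gold, green, navy, grey, cyan} — every item is covered.
No 3 of the 5 blocks cover everything (all 10 combinations miss at least one item), so 4 is optimal.

4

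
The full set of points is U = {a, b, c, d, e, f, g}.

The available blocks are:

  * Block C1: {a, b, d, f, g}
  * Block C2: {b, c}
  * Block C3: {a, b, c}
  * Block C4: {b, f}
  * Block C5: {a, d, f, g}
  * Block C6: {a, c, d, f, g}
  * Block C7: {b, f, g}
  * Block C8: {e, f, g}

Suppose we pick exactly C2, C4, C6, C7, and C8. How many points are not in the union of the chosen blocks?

Union of C2, C4, C6, C7, C8 = {a, b, c, d, e, f, g} — that's every point, so 0 are uncovered.

0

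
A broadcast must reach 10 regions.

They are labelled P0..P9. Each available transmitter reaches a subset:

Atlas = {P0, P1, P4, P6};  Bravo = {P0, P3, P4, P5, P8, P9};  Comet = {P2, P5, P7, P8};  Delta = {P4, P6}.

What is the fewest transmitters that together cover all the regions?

3

Take {Atlas, Bravo, Comet}. Their union is {P0, P1, P2, P3, P4, P5, P6, P7, P8, P9}, which is all 10 regions.
Only Atlas contains P1, so Atlas is forced; the remaining 6 regions need at least 2 more transmitters (each remaining transmitter adds at most 4) — so at least 3 transmitters are needed, and 3 is optimal.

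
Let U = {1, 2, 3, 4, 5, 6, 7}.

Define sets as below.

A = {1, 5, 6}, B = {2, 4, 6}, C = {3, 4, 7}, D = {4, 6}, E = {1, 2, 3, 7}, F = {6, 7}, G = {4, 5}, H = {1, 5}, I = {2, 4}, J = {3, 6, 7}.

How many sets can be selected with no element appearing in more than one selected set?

3

F, H, I are pairwise disjoint (F={6,7}; H={1,5}; I={2,4}).
Every remaining set overlaps one of these, and no 4 of the listed sets are pairwise disjoint, so 3 is the maximum.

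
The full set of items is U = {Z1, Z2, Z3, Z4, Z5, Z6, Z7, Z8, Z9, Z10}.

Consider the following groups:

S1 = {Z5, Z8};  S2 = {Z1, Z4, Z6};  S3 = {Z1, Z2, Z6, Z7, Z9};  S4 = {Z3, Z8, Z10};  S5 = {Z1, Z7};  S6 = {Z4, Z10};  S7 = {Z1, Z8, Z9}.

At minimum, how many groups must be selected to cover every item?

S1 and S3 and S4 and S6 together: S1 ∪ S3 ∪ S4 ∪ S6 = {Z1, Z2, Z3, Z4, Z5, Z6, Z7, Z8, Z9, Z10} — every item is covered.
No 3 of the 7 groups cover everything (all 35 combinations miss at least one item), so 4 is optimal.

4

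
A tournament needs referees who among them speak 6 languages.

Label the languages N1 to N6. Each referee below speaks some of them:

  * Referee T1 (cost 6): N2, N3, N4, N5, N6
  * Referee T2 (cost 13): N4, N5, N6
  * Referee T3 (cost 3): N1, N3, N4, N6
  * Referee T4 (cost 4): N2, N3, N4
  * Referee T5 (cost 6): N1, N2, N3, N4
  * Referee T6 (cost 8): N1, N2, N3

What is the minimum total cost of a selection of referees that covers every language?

9

T1, T3 together cover every language (T1 ∪ T3 = {N1, N2, N3, N4, N5, N6}); total cost 6 + 3 = 9.
No covering selection has total cost below 9.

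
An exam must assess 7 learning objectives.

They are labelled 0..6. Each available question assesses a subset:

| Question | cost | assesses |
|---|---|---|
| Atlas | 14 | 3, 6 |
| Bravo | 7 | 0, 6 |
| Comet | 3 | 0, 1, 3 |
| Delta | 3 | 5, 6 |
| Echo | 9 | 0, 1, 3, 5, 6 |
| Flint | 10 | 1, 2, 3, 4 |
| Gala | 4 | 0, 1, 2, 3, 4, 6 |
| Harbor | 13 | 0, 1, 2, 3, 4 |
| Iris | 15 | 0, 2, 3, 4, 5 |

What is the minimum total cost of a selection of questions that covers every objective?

7

Delta, Gala together cover every objective (Delta ∪ Gala = {0, 1, 2, 3, 4, 5, 6}); total cost 3 + 4 = 7.
No covering selection has total cost below 7.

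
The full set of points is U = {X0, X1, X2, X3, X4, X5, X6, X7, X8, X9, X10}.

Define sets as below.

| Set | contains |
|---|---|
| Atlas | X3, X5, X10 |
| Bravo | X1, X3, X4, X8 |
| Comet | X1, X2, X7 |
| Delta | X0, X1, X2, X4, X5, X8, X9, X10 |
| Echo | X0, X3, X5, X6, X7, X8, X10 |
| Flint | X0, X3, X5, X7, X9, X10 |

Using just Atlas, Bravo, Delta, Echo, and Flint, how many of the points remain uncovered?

0

Union of Atlas, Bravo, Delta, Echo, Flint = {X0, X1, X2, X3, X4, X5, X6, X7, X8, X9, X10} — that's every point, so 0 are uncovered.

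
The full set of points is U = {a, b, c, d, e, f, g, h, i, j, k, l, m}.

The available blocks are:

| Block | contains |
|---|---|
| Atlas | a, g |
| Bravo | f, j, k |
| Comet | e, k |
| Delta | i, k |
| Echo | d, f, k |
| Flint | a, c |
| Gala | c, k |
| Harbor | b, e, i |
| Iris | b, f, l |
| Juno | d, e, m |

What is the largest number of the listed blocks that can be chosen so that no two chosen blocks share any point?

Atlas, Gala, Iris, Juno are pairwise disjoint (Atlas={a,g}; Gala={c,k}; Iris={b,f,l}; Juno={d,e,m}).
Every remaining block overlaps one of these, and no 5 of the listed blocks are pairwise disjoint, so 4 is the maximum.

4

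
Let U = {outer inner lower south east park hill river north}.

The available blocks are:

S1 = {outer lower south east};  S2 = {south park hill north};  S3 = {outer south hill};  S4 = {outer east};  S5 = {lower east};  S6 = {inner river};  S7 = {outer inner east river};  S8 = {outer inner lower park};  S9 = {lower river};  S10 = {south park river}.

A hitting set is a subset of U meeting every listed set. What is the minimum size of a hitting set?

The 4 elements {east, park, hill, river} hit every block.
No choice of 3 elements meets every block, so 4 is the minimum.

4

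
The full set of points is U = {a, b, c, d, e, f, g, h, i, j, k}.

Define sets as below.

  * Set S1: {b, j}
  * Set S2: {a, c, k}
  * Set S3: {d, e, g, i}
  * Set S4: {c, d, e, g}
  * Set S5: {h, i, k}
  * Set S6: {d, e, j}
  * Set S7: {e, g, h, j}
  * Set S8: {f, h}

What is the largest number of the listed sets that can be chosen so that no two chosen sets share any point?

S1, S2, S3, S8 are pairwise disjoint (S1={b,j}; S2={a,c,k}; S3={d,e,g,i}; S8={f,h}).
Every remaining set overlaps one of these, and no 5 of the listed sets are pairwise disjoint, so 4 is the maximum.

4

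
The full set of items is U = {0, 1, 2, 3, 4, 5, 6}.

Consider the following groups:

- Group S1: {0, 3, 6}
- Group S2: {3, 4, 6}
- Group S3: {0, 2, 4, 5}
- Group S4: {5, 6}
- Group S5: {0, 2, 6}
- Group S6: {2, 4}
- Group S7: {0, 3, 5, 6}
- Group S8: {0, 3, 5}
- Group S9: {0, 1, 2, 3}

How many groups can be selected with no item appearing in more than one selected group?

S6, S7 are pairwise disjoint (S6={2,4}; S7={0,3,5,6}).
Every remaining group overlaps one of these, and no 3 of the listed groups are pairwise disjoint, so 2 is the maximum.

2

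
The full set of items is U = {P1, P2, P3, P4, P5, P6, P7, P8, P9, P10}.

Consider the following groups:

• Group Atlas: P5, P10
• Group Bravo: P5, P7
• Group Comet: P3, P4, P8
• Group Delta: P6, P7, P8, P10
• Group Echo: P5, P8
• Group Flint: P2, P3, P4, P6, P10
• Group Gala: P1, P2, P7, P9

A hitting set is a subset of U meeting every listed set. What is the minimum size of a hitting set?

3

Take H = {P7, P8, P10}. Each listed group contains at least one of these, so H is a hitting set of size 3.
The groups Atlas, Comet, Gala are pairwise disjoint, so any hitting set needs a separate item for each — at least 3. Hence 3 is optimal.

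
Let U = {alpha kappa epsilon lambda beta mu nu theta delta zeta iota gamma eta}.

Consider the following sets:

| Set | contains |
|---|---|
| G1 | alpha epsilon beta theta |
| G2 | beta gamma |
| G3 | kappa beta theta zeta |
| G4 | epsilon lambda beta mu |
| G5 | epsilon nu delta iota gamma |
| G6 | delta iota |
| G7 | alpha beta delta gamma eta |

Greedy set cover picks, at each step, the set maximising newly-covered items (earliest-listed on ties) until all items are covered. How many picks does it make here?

4

Greedy: pick G5 (covers 5 new) → pick G3 (covers 4 new) → pick G4 (covers 2 new) → pick G7 (covers 2 new). Total picks: 4.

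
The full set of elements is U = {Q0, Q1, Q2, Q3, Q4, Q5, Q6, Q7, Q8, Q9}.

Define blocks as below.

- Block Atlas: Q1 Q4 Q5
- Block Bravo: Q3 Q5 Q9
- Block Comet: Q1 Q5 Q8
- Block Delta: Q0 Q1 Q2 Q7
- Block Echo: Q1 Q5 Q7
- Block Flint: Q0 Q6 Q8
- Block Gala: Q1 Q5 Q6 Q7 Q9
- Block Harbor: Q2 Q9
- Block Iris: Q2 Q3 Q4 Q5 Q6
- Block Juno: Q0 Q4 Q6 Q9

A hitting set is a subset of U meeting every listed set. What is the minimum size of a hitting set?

3

H = {Q1, Q6, Q9} meets every block (each contains at least one member of H), and |H| = 3.
The blocks Atlas, Flint, Harbor are pairwise disjoint, so any hitting set needs a separate element for each — at least 3. Hence 3 is optimal.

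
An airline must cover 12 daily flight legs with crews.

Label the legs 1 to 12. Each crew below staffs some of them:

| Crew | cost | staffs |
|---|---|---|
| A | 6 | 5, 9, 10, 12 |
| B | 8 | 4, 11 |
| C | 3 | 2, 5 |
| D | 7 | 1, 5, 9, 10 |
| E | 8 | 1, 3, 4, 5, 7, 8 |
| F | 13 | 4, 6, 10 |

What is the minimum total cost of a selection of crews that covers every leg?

A, B, C, E, F together cover every leg (A ∪ B ∪ C ∪ E ∪ F = {1, 2, 3, 4, 5, 6, 7, 8, 9, 10, 11, 12}); total cost 6 + 8 + 3 + 8 + 13 = 38.
No covering selection has total cost below 38.

38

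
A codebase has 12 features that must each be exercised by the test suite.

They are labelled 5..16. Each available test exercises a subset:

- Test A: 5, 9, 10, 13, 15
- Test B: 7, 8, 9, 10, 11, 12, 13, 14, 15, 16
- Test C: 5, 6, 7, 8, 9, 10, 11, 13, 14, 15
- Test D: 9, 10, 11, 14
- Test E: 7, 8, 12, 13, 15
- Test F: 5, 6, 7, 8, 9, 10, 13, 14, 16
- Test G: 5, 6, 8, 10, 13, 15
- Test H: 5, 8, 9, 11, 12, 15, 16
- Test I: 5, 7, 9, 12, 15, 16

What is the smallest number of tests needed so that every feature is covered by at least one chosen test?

2

B and F together: B ∪ F = {5, 6, 7, 8, 9, 10, 11, 12, 13, 14, 15, 16} — every feature is covered.
No single test has all 12 features (the largest, B, has 10), so 2 is optimal.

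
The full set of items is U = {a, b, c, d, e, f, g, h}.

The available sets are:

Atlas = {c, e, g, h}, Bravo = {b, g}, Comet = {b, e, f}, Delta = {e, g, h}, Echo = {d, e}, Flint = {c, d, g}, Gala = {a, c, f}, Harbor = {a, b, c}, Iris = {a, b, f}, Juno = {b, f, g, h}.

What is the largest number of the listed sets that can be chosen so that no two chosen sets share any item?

3

Bravo, Echo, Gala are pairwise disjoint (Bravo={b,g}; Echo={d,e}; Gala={a,c,f}).
Every remaining set overlaps one of these, and no 4 of the listed sets are pairwise disjoint, so 3 is the maximum.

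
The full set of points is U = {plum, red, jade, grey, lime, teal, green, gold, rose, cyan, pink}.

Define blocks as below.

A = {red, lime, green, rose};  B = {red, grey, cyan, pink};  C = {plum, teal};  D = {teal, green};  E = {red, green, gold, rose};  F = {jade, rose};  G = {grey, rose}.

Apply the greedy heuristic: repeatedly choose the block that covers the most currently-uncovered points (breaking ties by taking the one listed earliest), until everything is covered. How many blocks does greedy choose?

5

Greedy: pick A (covers 4 new) → pick B (covers 3 new) → pick C (covers 2 new) → pick E (covers 1 new) → pick F (covers 1 new). Total picks: 5.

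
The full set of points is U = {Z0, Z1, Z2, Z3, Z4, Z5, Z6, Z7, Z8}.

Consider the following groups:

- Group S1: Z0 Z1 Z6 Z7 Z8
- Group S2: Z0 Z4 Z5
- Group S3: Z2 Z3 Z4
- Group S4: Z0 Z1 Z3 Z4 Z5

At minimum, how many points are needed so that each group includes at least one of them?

2

Take H = {Z4, Z6}. Each listed group contains at least one of these, so H is a hitting set of size 2.
The groups S1, S3 are pairwise disjoint, so any hitting set needs a separate point for each — at least 2. Hence 2 is optimal.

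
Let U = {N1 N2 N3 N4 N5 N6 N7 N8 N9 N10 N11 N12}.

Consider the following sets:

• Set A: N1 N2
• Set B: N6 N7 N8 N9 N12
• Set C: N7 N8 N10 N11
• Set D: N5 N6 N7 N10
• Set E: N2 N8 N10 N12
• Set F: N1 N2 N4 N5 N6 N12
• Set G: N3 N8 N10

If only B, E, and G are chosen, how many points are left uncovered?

Union of B, E, G = {N2, N3, N6, N7, N8, N9, N10, N12}.
Not covered: N1, N4, N5, N11 — 4 points.

4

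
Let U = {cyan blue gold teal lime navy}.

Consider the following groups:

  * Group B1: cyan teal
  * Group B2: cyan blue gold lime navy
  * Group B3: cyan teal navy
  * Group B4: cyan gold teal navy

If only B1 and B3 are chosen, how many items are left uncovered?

Union of B1, B3 = {cyan, teal, navy}.
Not covered: blue, gold, lime — 3 items.

3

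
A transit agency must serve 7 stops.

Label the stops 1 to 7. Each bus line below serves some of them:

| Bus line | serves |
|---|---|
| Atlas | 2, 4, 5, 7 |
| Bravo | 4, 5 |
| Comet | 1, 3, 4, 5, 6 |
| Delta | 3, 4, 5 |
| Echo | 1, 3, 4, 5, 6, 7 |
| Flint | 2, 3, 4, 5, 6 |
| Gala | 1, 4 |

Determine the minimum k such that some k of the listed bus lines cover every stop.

Take {Atlas, Comet}. Their union is {1, 2, 3, 4, 5, 6, 7}, which is all 7 stops.
No single bus line has all 7 stops (the largest, Echo, has 6), so 2 is optimal.

2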